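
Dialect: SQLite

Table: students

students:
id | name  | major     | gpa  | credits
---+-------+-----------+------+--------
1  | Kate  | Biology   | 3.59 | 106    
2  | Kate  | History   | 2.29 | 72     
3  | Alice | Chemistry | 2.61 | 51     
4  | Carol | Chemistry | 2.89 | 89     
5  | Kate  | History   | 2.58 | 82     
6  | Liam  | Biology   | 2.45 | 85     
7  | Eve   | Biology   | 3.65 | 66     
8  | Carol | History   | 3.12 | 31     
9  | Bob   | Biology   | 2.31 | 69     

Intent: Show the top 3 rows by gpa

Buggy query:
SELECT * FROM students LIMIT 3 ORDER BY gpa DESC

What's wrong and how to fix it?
Bug: ORDER BY cannot follow LIMIT; LIMIT is the final clause

Fix: Swap the clauses: ORDER BY first, then LIMIT

Corrected query:
SELECT * FROM students ORDER BY gpa DESC LIMIT 3

Result:
id | name  | major   | gpa  | credits
---+-------+---------+------+--------
7  | Eve   | Biology | 3.65 | 66     
1  | Kate  | Biology | 3.59 | 106    
8  | Carol | History | 3.12 | 31     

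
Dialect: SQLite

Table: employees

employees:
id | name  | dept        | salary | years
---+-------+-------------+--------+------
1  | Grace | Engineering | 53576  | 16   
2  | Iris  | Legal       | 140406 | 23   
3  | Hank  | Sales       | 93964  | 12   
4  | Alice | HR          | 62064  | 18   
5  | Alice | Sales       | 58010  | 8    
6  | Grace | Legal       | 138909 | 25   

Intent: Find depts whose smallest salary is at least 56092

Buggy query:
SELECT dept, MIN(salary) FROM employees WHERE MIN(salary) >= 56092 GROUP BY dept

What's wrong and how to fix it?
Bug: MIN() in WHERE is a misuse of aggregate

Fix: Replace WHERE with HAVING after the GROUP BY

Corrected query:
SELECT dept, MIN(salary) FROM employees GROUP BY dept HAVING MIN(salary) >= 56092

Result:
dept  | MIN(salary)
------+------------
HR    | 62064      
Legal | 138909     
Sales | 58010      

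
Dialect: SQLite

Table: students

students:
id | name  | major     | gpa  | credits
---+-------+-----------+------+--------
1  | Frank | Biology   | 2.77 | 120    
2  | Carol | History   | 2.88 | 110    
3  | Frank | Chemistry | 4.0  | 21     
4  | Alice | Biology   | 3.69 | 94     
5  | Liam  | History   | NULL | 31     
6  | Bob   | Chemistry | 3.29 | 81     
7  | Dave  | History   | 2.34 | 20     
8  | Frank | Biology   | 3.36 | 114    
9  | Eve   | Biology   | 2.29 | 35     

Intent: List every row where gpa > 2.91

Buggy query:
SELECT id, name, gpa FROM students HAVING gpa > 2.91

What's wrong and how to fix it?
Bug: This is a non-aggregate query (no GROUP BY, no aggregates), so in SQLite the HAVING clause is invalid here; a row-level condition belongs in WHERE

Fix: Replace HAVING with WHERE since the condition applies to individual rows

Corrected query:
SELECT id, name, gpa FROM students WHERE gpa > 2.91

Result:
id | name  | gpa 
---+-------+-----
3  | Frank | 4   
4  | Alice | 3.69
6  | Bob   | 3.29
8  | Frank | 3.36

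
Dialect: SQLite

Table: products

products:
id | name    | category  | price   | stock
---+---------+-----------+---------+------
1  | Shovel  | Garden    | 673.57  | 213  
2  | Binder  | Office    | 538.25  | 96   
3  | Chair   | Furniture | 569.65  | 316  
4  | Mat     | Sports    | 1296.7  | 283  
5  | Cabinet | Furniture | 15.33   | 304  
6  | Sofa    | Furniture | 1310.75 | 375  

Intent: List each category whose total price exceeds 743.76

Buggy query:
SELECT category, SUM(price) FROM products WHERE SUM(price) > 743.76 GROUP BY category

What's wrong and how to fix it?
Bug: WHERE runs before GROUP BY, so aggregates aren't available there

Fix: Use HAVING (which filters groups after aggregation) instead of WHERE

Corrected query:
SELECT category, SUM(price) FROM products GROUP BY category HAVING SUM(price) > 743.76

Result:
category  | SUM(price)
----------+-----------
Furniture | 1895.73   
Sports    | 1296.7    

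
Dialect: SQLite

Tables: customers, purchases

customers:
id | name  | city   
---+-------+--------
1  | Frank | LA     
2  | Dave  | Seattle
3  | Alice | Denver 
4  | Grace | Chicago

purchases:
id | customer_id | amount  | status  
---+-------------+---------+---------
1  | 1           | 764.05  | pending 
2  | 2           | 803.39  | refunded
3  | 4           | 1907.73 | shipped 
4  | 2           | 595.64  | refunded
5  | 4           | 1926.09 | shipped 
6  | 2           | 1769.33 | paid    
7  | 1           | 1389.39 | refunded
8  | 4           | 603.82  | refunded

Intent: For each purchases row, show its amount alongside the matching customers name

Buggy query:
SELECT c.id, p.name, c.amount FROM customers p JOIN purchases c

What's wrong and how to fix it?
Bug: Missing join condition: each purchases row is matched to all customers rows instead of just its own

Fix: Add ON c.customer_id = p.id to the JOIN

Corrected query:
SELECT c.id, p.name, c.amount FROM customers p JOIN purchases c ON c.customer_id = p.id

Result:
id | name  | amount 
---+-------+--------
1  | Frank | 764.05 
2  | Dave  | 803.39 
3  | Grace | 1907.73
4  | Dave  | 595.64 
5  | Grace | 1926.09
6  | Dave  | 1769.33
7  | Frank | 1389.39
8  | Grace | 603.82 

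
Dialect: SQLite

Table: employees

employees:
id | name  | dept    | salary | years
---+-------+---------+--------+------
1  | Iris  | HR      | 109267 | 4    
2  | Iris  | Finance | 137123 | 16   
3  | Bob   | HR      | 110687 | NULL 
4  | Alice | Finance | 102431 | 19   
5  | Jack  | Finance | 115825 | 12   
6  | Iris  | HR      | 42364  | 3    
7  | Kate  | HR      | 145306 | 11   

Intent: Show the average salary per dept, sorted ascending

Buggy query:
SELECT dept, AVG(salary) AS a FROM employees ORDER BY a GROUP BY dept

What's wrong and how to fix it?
Bug: GROUP BY must precede ORDER BY

Fix: Move ORDER BY to the end, after GROUP BY

Corrected query:
SELECT dept, AVG(salary) AS a FROM employees GROUP BY dept ORDER BY a

Result:
dept    | a            
--------+--------------
HR      | 101906       
Finance | 118459.666667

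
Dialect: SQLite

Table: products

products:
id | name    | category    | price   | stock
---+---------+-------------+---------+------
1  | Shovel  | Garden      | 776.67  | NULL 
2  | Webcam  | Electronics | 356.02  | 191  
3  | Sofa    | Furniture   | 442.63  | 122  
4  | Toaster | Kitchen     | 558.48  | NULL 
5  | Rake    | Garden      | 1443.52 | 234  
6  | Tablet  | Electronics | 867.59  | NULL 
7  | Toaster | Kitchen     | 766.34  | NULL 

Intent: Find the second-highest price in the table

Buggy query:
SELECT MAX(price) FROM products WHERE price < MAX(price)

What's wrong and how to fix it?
Bug: The inner MAX is an aggregate inside WHERE, which is not allowed

Fix: Put the inner MAX in a scalar subquery

Corrected query:
SELECT MAX(price) FROM products WHERE price < (SELECT MAX(price) FROM products)

Result:
MAX(price)
----------
867.59    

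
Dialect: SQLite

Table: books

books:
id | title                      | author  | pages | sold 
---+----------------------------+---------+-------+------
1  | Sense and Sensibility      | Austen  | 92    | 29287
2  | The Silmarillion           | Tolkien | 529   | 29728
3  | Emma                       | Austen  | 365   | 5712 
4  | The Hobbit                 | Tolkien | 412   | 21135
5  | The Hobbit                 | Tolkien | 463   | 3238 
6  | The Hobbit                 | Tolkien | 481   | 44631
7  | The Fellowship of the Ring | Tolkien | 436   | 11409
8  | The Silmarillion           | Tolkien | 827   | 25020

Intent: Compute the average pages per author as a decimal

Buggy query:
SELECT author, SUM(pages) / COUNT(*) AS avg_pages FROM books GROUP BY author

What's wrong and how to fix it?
Bug: Both operands are integers, so '/' performs integer division and truncates

Fix: Multiply by 1.0 (or CAST to REAL) to force floating-point division

Corrected query:
SELECT author, SUM(pages) * 1.0 / COUNT(*) AS avg_pages FROM books GROUP BY author

Result:
author  | avg_pages 
--------+-----------
Austen  | 228.5     
Tolkien | 524.666667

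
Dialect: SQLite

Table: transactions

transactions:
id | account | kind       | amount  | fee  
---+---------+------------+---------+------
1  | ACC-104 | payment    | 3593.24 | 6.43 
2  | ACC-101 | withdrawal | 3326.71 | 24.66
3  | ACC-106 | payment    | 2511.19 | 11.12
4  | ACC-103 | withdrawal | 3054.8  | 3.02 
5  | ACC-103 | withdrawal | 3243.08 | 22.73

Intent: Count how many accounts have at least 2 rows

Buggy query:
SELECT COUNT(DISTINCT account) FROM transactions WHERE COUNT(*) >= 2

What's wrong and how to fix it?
Bug: COUNT(*) cannot appear in WHERE; the per-group count doesn't exist yet

Fix: Use a subquery that GROUPs and filters with HAVING, then count its rows

Corrected query:
SELECT COUNT(*) FROM (SELECT account FROM transactions GROUP BY account HAVING COUNT(*) >= 2)

Result:
COUNT(*)
--------
1       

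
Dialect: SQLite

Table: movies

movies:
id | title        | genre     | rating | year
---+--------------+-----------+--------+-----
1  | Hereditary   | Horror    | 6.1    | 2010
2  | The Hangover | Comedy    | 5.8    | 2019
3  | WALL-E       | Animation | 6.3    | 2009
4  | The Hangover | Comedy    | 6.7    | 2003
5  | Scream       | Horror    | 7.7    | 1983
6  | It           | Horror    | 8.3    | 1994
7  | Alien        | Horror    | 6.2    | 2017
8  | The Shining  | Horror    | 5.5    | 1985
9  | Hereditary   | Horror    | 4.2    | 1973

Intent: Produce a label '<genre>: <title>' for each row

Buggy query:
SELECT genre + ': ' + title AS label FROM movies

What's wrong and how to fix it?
Bug: SQLite uses || for string concatenation; + coerces text to numbers (yielding 0)

Fix: Use the || operator for string concatenation

Corrected query:
SELECT genre || ': ' || title AS label FROM movies

Result:
label               
--------------------
Horror: Hereditary  
Comedy: The Hangover
Animation: WALL-E   
Comedy: The Hangover
Horror: Scream      
Horror: It          
Horror: Alien       
Horror: The Shining 
Horror: Hereditary  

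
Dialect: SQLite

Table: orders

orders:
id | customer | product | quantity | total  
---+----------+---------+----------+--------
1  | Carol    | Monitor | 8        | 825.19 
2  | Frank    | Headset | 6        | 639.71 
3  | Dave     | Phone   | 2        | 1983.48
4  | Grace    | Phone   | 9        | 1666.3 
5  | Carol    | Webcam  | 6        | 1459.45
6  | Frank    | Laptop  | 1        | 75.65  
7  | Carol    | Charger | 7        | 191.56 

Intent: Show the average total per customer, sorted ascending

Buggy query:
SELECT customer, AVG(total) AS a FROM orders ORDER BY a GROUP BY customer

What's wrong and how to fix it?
Bug: ORDER BY appears before GROUP BY; SQL clause order requires GROUP BY first

Fix: Reorder: SELECT … FROM … GROUP BY … ORDER BY …

Corrected query:
SELECT customer, AVG(total) AS a FROM orders GROUP BY customer ORDER BY a

Result:
customer | a      
---------+--------
Frank    | 357.68 
Carol    | 825.4  
Grace    | 1666.3 
Dave     | 1983.48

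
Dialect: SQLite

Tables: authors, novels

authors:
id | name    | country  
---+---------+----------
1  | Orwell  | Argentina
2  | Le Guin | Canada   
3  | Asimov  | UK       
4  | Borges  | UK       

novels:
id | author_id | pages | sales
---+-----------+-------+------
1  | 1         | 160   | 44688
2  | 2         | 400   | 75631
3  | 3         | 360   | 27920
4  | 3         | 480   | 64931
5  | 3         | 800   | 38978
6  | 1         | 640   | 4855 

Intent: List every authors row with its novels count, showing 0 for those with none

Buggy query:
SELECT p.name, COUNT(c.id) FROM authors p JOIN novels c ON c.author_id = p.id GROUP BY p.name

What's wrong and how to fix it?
Bug: INNER JOIN drops authors rows that have no matching novels rows

Fix: Use LEFT JOIN so parents without children still appear (COUNT(c.id) gives 0)

Corrected query:
SELECT p.name, COUNT(c.id) FROM authors p LEFT JOIN novels c ON c.author_id = p.id GROUP BY p.name

Result:
name    | COUNT(c.id)
--------+------------
Asimov  | 3          
Borges  | 0          
Le Guin | 1          
Orwell  | 2          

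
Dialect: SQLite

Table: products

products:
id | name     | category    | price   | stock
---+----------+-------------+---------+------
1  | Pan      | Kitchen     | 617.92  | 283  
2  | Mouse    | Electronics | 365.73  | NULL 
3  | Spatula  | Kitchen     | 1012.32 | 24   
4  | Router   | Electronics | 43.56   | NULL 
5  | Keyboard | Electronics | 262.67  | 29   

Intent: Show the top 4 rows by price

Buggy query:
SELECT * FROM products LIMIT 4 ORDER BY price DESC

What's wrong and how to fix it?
Bug: ORDER BY cannot follow LIMIT; LIMIT is the final clause

Fix: Sort with ORDER BY, then apply LIMIT

Corrected query:
SELECT * FROM products ORDER BY price DESC LIMIT 4

Result:
id | name     | category    | price   | stock
---+----------+-------------+---------+------
3  | Spatula  | Kitchen     | 1012.32 | 24   
1  | Pan      | Kitchen     | 617.92  | 283  
2  | Mouse    | Electronics | 365.73  | NULL 
5  | Keyboard | Electronics | 262.67  | 29   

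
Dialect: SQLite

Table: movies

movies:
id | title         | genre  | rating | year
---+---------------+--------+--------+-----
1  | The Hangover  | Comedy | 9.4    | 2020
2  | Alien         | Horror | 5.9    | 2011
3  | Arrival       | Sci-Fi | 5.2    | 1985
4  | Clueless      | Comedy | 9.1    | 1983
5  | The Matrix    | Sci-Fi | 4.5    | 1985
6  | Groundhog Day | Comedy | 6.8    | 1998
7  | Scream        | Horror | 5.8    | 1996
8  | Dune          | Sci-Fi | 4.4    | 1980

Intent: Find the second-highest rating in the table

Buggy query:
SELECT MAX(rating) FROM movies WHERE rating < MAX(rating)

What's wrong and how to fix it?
Bug: The inner MAX is an aggregate inside WHERE, which is not allowed

Fix: Compute the overall MAX in a subquery, then take MAX of rows below it

Corrected query:
SELECT MAX(rating) FROM movies WHERE rating < (SELECT MAX(rating) FROM movies)

Result:
MAX(rating)
-----------
9.1        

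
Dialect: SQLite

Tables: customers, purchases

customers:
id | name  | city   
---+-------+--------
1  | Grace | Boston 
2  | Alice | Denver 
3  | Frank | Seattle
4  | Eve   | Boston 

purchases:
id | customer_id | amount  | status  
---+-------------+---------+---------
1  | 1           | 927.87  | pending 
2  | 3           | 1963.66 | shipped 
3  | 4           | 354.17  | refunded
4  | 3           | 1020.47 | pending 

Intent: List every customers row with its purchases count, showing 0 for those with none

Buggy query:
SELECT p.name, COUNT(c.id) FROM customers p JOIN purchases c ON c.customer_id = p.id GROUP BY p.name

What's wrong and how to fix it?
Bug: INNER JOIN drops customers rows that have no matching purchases rows

Fix: Switch to LEFT JOIN to retain unmatched parent rows

Corrected query:
SELECT p.name, COUNT(c.id) FROM customers p LEFT JOIN purchases c ON c.customer_id = p.id GROUP BY p.name

Result:
name  | COUNT(c.id)
------+------------
Alice | 0          
Eve   | 1          
Frank | 2          
Grace | 1          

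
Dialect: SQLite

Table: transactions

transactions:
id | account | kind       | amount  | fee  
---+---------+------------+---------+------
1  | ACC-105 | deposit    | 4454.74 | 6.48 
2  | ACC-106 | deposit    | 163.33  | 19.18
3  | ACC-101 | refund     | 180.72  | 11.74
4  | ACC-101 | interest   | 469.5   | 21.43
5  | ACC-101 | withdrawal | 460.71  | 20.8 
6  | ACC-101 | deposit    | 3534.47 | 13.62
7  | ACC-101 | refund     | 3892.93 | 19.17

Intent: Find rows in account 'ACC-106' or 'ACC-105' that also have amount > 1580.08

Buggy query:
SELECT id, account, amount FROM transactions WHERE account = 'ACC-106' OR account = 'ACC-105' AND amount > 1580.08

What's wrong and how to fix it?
Bug: AND binds tighter than OR, so this parses as account = 'ACC-106' OR (account = 'ACC-105' AND amount > 1580.08)

Fix: Group the OR with parentheses (or use IN), then AND the threshold

Corrected query:
SELECT id, account, amount FROM transactions WHERE (account = 'ACC-106' OR account = 'ACC-105') AND amount > 1580.08

Result:
id | account | amount 
---+---------+--------
1  | ACC-105 | 4454.74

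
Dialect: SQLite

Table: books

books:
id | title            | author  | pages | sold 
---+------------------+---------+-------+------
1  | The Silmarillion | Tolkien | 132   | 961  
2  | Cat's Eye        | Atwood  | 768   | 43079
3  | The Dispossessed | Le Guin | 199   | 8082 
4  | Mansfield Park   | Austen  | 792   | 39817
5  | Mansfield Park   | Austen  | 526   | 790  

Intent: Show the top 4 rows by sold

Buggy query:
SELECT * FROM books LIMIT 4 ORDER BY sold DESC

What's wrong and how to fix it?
Bug: LIMIT must come after ORDER BY

Fix: Swap the clauses: ORDER BY first, then LIMIT

Corrected query:
SELECT * FROM books ORDER BY sold DESC LIMIT 4

Result:
id | title            | author  | pages | sold 
---+------------------+---------+-------+------
2  | Cat's Eye        | Atwood  | 768   | 43079
4  | Mansfield Park   | Austen  | 792   | 39817
3  | The Dispossessed | Le Guin | 199   | 8082 
1  | The Silmarillion | Tolkien | 132   | 961  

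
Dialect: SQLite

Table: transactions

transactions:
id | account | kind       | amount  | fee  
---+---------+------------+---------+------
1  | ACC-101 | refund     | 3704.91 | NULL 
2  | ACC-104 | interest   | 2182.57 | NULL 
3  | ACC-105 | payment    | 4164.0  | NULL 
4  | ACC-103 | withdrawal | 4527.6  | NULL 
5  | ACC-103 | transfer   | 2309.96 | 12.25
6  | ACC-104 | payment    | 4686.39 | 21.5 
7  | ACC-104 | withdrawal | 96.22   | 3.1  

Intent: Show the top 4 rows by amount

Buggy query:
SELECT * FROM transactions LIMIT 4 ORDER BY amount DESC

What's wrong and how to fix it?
Bug: LIMIT must come after ORDER BY

Fix: Swap the clauses: ORDER BY first, then LIMIT

Corrected query:
SELECT * FROM transactions ORDER BY amount DESC LIMIT 4

Result:
id | account | kind       | amount  | fee 
---+---------+------------+---------+-----
6  | ACC-104 | payment    | 4686.39 | 21.5
4  | ACC-103 | withdrawal | 4527.6  | NULL
3  | ACC-105 | payment    | 4164    | NULL
1  | ACC-101 | refund     | 3704.91 | NULL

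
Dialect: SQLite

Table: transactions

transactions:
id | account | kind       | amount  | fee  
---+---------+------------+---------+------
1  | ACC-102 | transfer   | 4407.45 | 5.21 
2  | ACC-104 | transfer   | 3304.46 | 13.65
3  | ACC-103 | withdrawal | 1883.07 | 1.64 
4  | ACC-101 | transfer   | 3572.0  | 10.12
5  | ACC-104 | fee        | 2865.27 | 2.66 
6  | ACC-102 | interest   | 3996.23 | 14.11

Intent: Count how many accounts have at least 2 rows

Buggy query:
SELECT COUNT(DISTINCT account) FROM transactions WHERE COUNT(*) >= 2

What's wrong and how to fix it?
Bug: COUNT(*) cannot appear in WHERE; the per-group count doesn't exist yet

Fix: Group first with HAVING COUNT(*) >= 2, then COUNT the resulting groups

Corrected query:
SELECT COUNT(*) FROM (SELECT account FROM transactions GROUP BY account HAVING COUNT(*) >= 2)

Result:
COUNT(*)
--------
2       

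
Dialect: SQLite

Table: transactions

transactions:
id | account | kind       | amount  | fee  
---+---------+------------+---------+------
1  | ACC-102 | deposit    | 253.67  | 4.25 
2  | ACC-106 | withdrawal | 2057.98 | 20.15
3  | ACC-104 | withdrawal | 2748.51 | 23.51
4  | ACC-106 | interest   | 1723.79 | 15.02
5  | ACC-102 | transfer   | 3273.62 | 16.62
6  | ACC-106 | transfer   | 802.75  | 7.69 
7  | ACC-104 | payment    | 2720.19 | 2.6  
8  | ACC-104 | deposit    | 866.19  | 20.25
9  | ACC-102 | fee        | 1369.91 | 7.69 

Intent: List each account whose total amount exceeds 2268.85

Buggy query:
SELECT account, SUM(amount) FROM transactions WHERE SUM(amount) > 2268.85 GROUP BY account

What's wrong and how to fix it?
Bug: WHERE runs before GROUP BY, so aggregates aren't available there

Fix: Move the aggregate condition to a HAVING clause

Corrected query:
SELECT account, SUM(amount) FROM transactions GROUP BY account HAVING SUM(amount) > 2268.85

Result:
account | SUM(amount)
--------+------------
ACC-102 | 4897.2     
ACC-104 | 6334.89    
ACC-106 | 4584.52    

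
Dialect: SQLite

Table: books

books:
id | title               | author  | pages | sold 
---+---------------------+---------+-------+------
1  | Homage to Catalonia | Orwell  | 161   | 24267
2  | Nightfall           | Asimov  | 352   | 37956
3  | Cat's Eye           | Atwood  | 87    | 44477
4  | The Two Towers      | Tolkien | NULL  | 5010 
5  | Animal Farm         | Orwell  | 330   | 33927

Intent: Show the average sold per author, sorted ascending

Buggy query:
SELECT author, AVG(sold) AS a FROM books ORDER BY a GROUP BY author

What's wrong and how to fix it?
Bug: GROUP BY must precede ORDER BY

Fix: Reorder: SELECT … FROM … GROUP BY … ORDER BY …

Corrected query:
SELECT author, AVG(sold) AS a FROM books GROUP BY author ORDER BY a

Result:
author  | a    
--------+------
Tolkien | 5010 
Orwell  | 29097
Asimov  | 37956
Atwood  | 44477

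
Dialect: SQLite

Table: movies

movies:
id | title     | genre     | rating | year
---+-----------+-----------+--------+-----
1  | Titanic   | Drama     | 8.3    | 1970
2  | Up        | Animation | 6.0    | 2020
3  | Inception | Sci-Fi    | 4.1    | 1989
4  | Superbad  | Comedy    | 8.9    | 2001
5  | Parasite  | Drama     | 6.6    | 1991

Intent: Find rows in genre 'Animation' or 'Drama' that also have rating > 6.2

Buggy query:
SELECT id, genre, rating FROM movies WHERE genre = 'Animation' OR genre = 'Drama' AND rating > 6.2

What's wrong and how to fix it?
Bug: Without parentheses, AND is evaluated before OR, so the rating filter only applies to the 'Drama' branch

Fix: Group the OR with parentheses (or use IN), then AND the threshold

Corrected query:
SELECT id, genre, rating FROM movies WHERE (genre = 'Animation' OR genre = 'Drama') AND rating > 6.2

Result:
id | genre | rating
---+-------+-------
1  | Drama | 8.3   
5  | Drama | 6.6   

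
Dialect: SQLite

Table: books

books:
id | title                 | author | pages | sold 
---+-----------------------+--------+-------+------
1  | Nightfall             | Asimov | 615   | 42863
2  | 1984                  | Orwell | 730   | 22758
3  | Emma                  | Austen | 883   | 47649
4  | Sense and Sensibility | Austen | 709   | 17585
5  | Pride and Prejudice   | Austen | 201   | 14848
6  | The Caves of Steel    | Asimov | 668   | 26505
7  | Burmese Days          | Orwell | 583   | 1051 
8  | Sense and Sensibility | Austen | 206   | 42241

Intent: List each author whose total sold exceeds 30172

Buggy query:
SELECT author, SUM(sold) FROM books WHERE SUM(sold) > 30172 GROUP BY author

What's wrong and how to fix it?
Bug: SUM(sold) is an aggregate, but WHERE filters rows before aggregation

Fix: Move the aggregate condition to a HAVING clause

Corrected query:
SELECT author, SUM(sold) FROM books GROUP BY author HAVING SUM(sold) > 30172

Result:
author | SUM(sold)
-------+----------
Asimov | 69368    
Austen | 122323   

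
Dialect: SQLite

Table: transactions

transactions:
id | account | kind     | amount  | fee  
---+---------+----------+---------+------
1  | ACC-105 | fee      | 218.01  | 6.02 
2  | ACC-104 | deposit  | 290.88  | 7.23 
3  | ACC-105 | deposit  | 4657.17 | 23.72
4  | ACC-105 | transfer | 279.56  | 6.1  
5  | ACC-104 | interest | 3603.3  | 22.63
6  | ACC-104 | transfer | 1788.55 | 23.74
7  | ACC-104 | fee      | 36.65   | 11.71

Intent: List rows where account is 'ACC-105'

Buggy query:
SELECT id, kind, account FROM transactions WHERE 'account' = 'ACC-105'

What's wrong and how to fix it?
Bug: Single quotes denote string literals in SQL; the column name is being compared as a constant string

Fix: Reference the column as account without single quotes

Corrected query:
SELECT id, kind, account FROM transactions WHERE account = 'ACC-105'

Result:
id | kind     | account
---+----------+--------
1  | fee      | ACC-105
3  | deposit  | ACC-105
4  | transfer | ACC-105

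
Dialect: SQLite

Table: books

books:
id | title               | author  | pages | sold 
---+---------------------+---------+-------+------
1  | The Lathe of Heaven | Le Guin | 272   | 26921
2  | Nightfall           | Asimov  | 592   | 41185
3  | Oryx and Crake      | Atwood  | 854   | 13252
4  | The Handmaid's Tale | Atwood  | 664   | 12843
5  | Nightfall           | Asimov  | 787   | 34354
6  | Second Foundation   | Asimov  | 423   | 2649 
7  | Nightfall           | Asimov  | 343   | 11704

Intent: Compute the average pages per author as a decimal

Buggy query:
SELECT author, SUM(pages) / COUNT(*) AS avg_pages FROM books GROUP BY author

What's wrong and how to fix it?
Bug: Both operands are integers, so '/' performs integer division and truncates

Fix: Cast one side to REAL so the division keeps the fractional part

Corrected query:
SELECT author, SUM(pages) * 1.0 / COUNT(*) AS avg_pages FROM books GROUP BY author

Result:
author  | avg_pages
--------+----------
Asimov  | 536.25   
Atwood  | 759      
Le Guin | 272      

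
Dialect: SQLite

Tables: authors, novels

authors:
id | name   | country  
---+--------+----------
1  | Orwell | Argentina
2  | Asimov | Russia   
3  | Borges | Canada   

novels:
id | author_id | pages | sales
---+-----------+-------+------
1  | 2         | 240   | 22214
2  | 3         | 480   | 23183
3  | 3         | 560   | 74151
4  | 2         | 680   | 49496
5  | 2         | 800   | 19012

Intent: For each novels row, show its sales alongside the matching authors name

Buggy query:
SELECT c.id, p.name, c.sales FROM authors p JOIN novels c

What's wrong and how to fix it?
Bug: Missing join condition: each novels row is matched to all authors rows instead of just its own

Fix: Specify the join condition linking the foreign key to the parent id

Corrected query:
SELECT c.id, p.name, c.sales FROM authors p JOIN novels c ON c.author_id = p.id

Result:
id | name   | sales
---+--------+------
1  | Asimov | 22214
2  | Borges | 23183
3  | Borges | 74151
4  | Asimov | 49496
5  | Asimov | 19012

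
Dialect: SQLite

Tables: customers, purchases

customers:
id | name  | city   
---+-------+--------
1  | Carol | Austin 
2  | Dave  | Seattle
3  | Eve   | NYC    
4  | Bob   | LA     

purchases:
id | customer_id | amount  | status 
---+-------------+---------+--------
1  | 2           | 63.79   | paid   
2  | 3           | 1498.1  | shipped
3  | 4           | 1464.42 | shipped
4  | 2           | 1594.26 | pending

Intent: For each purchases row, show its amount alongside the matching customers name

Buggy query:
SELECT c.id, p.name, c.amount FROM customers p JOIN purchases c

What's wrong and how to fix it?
Bug: Missing join condition: each purchases row is matched to all customers rows instead of just its own

Fix: Add ON c.customer_id = p.id to the JOIN

Corrected query:
SELECT c.id, p.name, c.amount FROM customers p JOIN purchases c ON c.customer_id = p.id

Result:
id | name | amount 
---+------+--------
1  | Dave | 63.79  
2  | Eve  | 1498.1 
3  | Bob  | 1464.42
4  | Dave | 1594.26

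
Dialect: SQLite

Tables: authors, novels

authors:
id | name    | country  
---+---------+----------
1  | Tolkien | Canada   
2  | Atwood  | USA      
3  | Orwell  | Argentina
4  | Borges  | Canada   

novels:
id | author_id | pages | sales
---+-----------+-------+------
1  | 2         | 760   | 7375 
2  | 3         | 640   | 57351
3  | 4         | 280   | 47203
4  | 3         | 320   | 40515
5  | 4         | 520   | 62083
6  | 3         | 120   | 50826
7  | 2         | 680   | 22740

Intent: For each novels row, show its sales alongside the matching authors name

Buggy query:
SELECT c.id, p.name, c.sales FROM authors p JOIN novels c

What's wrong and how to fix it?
Bug: Missing join condition: each novels row is matched to all authors rows instead of just its own

Fix: Add ON c.author_id = p.id to the JOIN

Corrected query:
SELECT c.id, p.name, c.sales FROM authors p JOIN novels c ON c.author_id = p.id

Result:
id | name   | sales
---+--------+------
1  | Atwood | 7375 
2  | Orwell | 57351
3  | Borges | 47203
4  | Orwell | 40515
5  | Borges | 62083
6  | Orwell | 50826
7  | Atwood | 22740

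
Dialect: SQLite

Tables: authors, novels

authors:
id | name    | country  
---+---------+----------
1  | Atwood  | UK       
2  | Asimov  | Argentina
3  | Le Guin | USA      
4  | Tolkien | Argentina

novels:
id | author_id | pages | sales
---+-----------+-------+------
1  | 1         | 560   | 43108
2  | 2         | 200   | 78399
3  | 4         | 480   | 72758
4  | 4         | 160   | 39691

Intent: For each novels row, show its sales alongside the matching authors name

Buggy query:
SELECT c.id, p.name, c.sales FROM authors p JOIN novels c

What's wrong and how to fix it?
Bug: JOIN with no ON clause produces a cartesian product; every novels row pairs with every authors row

Fix: Specify the join condition linking the foreign key to the parent id

Corrected query:
SELECT c.id, p.name, c.sales FROM authors p JOIN novels c ON c.author_id = p.id

Result:
id | name    | sales
---+---------+------
1  | Atwood  | 43108
2  | Asimov  | 78399
3  | Tolkien | 72758
4  | Tolkien | 39691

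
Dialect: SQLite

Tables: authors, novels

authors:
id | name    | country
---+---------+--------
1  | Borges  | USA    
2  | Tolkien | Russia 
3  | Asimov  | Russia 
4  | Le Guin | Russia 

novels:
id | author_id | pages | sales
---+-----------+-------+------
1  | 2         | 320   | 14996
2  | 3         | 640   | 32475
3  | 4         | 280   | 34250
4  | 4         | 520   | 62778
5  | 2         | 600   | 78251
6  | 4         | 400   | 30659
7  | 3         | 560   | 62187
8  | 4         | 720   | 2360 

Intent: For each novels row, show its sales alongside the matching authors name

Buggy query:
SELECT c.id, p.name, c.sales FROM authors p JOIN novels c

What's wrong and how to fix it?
Bug: JOIN with no ON clause produces a cartesian product; every novels row pairs with every authors row

Fix: Add ON c.author_id = p.id to the JOIN

Corrected query:
SELECT c.id, p.name, c.sales FROM authors p JOIN novels c ON c.author_id = p.id

Result:
id | name    | sales
---+---------+------
1  | Tolkien | 14996
2  | Asimov  | 32475
3  | Le Guin | 34250
4  | Le Guin | 62778
5  | Tolkien | 78251
6  | Le Guin | 30659
7  | Asimov  | 62187
8  | Le Guin | 2360 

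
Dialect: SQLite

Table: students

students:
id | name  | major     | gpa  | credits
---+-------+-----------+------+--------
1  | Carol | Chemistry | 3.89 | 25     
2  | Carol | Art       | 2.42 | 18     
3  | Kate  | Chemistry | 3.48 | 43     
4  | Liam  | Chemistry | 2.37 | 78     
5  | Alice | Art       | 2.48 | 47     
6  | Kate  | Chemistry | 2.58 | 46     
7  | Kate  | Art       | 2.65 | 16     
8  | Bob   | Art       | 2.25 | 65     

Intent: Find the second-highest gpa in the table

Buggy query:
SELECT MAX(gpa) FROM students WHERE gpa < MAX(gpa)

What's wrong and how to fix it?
Bug: The inner MAX is an aggregate inside WHERE, which is not allowed

Fix: Compute the overall MAX in a subquery, then take MAX of rows below it

Corrected query:
SELECT MAX(gpa) FROM students WHERE gpa < (SELECT MAX(gpa) FROM students)

Result:
MAX(gpa)
--------
3.48    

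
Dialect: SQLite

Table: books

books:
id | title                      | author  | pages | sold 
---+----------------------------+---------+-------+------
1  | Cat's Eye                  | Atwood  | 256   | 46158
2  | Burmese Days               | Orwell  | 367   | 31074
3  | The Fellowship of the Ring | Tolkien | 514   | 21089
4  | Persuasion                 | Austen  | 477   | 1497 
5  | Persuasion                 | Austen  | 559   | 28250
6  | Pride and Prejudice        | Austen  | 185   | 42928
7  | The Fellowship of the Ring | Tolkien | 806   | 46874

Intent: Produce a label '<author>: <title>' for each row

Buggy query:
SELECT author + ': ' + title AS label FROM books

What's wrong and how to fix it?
Bug: '+' is numeric addition; on text columns SQLite converts them to 0 instead of concatenating

Fix: Use the || operator for string concatenation

Corrected query:
SELECT author || ': ' || title AS label FROM books

Result:
label                              
-----------------------------------
Atwood: Cat's Eye                  
Orwell: Burmese Days               
Tolkien: The Fellowship of the Ring
Austen: Persuasion                 
Austen: Persuasion                 
Austen: Pride and Prejudice        
Tolkien: The Fellowship of the Ring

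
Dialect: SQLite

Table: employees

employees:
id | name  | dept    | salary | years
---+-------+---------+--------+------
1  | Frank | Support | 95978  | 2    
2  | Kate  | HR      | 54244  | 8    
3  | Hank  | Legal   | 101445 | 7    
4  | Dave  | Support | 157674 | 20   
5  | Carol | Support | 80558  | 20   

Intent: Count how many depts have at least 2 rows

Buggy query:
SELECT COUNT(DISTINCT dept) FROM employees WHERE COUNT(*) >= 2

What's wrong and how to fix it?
Bug: COUNT(*) cannot appear in WHERE; the per-group count doesn't exist yet

Fix: Use a subquery that GROUPs and filters with HAVING, then count its rows

Corrected query:
SELECT COUNT(*) FROM (SELECT dept FROM employees GROUP BY dept HAVING COUNT(*) >= 2)

Result:
COUNT(*)
--------
1       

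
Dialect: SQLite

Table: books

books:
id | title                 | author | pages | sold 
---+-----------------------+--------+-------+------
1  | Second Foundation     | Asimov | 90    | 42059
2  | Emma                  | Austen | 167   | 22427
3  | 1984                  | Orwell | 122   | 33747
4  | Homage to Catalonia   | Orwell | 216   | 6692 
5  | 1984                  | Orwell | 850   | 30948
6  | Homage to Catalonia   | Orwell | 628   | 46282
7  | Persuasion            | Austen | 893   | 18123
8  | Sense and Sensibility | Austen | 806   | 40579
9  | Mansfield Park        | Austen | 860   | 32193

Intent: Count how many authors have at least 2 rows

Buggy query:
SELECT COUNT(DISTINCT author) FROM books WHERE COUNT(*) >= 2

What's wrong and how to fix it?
Bug: COUNT(*) cannot appear in WHERE; the per-group count doesn't exist yet

Fix: Group first with HAVING COUNT(*) >= 2, then COUNT the resulting groups

Corrected query:
SELECT COUNT(*) FROM (SELECT author FROM books GROUP BY author HAVING COUNT(*) >= 2)

Result:
COUNT(*)
--------
2       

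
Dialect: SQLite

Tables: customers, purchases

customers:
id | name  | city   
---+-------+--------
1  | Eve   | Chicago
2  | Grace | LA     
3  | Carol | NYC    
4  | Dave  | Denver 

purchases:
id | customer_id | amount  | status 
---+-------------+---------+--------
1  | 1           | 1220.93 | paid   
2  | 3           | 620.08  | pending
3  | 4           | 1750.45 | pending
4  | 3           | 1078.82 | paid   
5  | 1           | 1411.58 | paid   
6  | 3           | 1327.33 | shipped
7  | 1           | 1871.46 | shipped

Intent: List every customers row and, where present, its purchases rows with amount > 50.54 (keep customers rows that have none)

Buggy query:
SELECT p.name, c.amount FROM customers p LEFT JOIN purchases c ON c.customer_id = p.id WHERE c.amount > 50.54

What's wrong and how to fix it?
Bug: Filtering c.amount in WHERE discards the NULL rows produced by LEFT JOIN, turning it into an inner join

Fix: Put 'c.amount > 50.54' in the JOIN's ON clause instead of WHERE

Corrected query:
SELECT p.name, c.amount FROM customers p LEFT JOIN purchases c ON c.customer_id = p.id AND c.amount > 50.54

Result:
name  | amount 
------+--------
Eve   | 1220.93
Eve   | 1411.58
Eve   | 1871.46
Grace | NULL   
Carol | 620.08 
Carol | 1078.82
Carol | 1327.33
Dave  | 1750.45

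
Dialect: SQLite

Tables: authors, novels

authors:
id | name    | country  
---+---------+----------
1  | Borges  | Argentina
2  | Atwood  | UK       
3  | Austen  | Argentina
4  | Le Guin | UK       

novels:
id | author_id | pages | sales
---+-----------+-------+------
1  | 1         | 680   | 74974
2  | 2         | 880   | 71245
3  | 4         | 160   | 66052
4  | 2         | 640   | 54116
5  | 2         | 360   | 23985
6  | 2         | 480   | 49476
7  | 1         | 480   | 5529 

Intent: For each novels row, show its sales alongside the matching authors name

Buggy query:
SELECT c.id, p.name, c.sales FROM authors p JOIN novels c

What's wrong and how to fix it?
Bug: Missing join condition: each novels row is matched to all authors rows instead of just its own

Fix: Specify the join condition linking the foreign key to the parent id

Corrected query:
SELECT c.id, p.name, c.sales FROM authors p JOIN novels c ON c.author_id = p.id

Result:
id | name    | sales
---+---------+------
1  | Borges  | 74974
2  | Atwood  | 71245
3  | Le Guin | 66052
4  | Atwood  | 54116
5  | Atwood  | 23985
6  | Atwood  | 49476
7  | Borges  | 5529 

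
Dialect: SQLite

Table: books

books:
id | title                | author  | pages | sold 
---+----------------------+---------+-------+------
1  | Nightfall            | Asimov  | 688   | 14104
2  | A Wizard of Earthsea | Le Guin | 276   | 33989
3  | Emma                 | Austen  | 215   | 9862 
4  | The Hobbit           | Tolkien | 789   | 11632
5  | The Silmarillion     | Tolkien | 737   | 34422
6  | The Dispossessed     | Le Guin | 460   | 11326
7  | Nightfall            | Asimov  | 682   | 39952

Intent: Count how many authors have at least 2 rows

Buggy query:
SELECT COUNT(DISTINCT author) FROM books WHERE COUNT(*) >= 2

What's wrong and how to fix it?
Bug: COUNT(*) cannot appear in WHERE; the per-group count doesn't exist yet

Fix: Group first with HAVING COUNT(*) >= 2, then COUNT the resulting groups

Corrected query:
SELECT COUNT(*) FROM (SELECT author FROM books GROUP BY author HAVING COUNT(*) >= 2)

Result:
COUNT(*)
--------
3       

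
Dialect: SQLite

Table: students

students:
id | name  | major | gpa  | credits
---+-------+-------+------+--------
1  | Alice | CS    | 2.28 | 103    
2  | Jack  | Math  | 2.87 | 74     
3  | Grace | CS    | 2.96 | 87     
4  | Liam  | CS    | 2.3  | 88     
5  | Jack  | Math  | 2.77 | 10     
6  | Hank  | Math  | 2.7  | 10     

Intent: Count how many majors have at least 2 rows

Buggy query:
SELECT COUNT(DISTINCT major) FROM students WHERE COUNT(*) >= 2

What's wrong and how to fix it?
Bug: WHERE filters individual rows, not groups, so a group-level COUNT is invalid there

Fix: Use a subquery that GROUPs and filters with HAVING, then count its rows

Corrected query:
SELECT COUNT(*) FROM (SELECT major FROM students GROUP BY major HAVING COUNT(*) >= 2)

Result:
COUNT(*)
--------
2       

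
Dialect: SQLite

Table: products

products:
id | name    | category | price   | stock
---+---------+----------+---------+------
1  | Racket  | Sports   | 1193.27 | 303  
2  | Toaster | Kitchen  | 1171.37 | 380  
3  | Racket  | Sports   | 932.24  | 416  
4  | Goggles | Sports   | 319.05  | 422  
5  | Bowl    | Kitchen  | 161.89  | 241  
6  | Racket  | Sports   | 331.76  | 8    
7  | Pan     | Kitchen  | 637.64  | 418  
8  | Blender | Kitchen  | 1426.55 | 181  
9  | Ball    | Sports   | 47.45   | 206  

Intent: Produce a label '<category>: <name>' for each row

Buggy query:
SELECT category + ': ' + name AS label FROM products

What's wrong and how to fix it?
Bug: '+' is numeric addition; on text columns SQLite converts them to 0 instead of concatenating

Fix: Replace + with || to concatenate text

Corrected query:
SELECT category || ': ' || name AS label FROM products

Result:
label           
----------------
Sports: Racket  
Kitchen: Toaster
Sports: Racket  
Sports: Goggles 
Kitchen: Bowl   
Sports: Racket  
Kitchen: Pan    
Kitchen: Blender
Sports: Ball    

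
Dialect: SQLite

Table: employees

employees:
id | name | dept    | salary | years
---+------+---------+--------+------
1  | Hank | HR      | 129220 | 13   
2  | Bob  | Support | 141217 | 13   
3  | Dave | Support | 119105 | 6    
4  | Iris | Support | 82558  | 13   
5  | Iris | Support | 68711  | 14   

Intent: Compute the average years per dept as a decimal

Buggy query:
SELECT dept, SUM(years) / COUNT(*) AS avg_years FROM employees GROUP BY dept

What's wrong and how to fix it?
Bug: SUM(years) and COUNT(*) are both integers; the division truncates the fractional part

Fix: Multiply by 1.0 (or CAST to REAL) to force floating-point division

Corrected query:
SELECT dept, SUM(years) * 1.0 / COUNT(*) AS avg_years FROM employees GROUP BY dept

Result:
dept    | avg_years
--------+----------
HR      | 13       
Support | 11.5     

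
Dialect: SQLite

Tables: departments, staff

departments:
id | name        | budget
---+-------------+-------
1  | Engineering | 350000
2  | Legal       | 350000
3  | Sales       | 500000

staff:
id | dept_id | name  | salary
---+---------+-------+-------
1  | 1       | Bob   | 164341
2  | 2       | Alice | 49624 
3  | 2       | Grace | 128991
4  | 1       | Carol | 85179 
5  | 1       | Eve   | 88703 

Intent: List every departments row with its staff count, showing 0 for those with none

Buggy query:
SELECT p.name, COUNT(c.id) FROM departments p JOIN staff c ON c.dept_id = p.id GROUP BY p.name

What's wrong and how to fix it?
Bug: INNER JOIN drops departments rows that have no matching staff rows

Fix: Use LEFT JOIN so parents without children still appear (COUNT(c.id) gives 0)

Corrected query:
SELECT p.name, COUNT(c.id) FROM departments p LEFT JOIN staff c ON c.dept_id = p.id GROUP BY p.name

Result:
name        | COUNT(c.id)
------------+------------
Engineering | 3          
Legal       | 2          
Sales       | 0          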